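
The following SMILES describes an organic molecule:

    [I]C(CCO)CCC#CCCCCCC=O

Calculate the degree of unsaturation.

3

Molecular formula: C13H21IO2.
DoU = (2C + 2 + N − H − X) / 2, where X is the halogen count and O/S are ignored.
    = (2·13 + 2 + 0 − 21 − 1) / 2 = 6 / 2 = 3.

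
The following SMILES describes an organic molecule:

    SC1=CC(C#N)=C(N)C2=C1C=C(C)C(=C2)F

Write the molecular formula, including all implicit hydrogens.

Walk through each heavy atom and fill implicit hydrogens from standard valence (C 4, N 3, O 2, S 2, halogen 1):
  atom 1: S, bond orders sum to 1 (valence 2) → 1 H
  atom 2: C, bond orders sum to 4 (valence 4) → 0 H
  atom 3: C, bond orders sum to 3 (valence 4) → 1 H
  atom 4: C, bond orders sum to 4 (valence 4) → 0 H
  atom 5: C, bond orders sum to 4 (valence 4) → 0 H
  atom 6: N, bond orders sum to 3 (valence 3) → 0 H
  atom 7: C, bond orders sum to 4 (valence 4) → 0 H
  atom 8: N, bond orders sum to 1 (valence 3) → 2 H
  atom 9: C, bond orders sum to 4 (valence 4) → 0 H
  atom 10: C, bond orders sum to 4 (valence 4) → 0 H
  atom 11: C, bond orders sum to 3 (valence 4) → 1 H
  atom 12: C, bond orders sum to 4 (valence 4) → 0 H
  atom 13: C, bond orders sum to 1 (valence 4) → 3 H
  atom 14: C, bond orders sum to 4 (valence 4) → 0 H
  atom 15: C, bond orders sum to 3 (valence 4) → 1 H
  atom 16: F (halogen, monovalent) → 0 H
Totals → C:12, H:9, F:1, N:2, S:1.
In Hill order: C12H9FN2S.

C12H9FN2S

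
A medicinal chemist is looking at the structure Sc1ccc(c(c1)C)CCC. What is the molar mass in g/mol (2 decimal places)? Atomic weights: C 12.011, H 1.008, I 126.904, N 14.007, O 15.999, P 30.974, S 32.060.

166.28 g/mol

First, the molecular formula is C10H14S (counting implicit H from valence).
  C: 10 × 12.011 = 120.110
  H: 14 × 1.008 = 14.112
  S: 1 × 32.060 = 32.060
Sum: 10×12.011 + 14×1.008 + 1×32.060 = 166.282 → 166.28 g/mol.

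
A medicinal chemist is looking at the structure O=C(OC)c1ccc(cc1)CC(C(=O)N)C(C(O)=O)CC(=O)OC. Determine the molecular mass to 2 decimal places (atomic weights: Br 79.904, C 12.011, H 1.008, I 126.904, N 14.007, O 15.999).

First, the molecular formula is C16H19NO7 (counting implicit H from valence).
  C: 16 × 12.011 = 192.176
  H: 19 × 1.008 = 19.152
  N: 1 × 14.007 = 14.007
  O: 7 × 15.999 = 111.993
Sum: 16×12.011 + 19×1.008 + 1×14.007 + 7×15.999 = 337.328 → 337.33 g/mol.

337.33 g/mol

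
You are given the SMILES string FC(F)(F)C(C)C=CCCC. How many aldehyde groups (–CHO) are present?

Scan the SMILES for the aldehyde motif — none present.
Groups that are present: 1 alkene.

0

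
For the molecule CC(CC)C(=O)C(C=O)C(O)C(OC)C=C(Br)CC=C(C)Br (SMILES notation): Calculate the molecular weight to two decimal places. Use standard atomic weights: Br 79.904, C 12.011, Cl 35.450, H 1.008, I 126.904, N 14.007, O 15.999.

440.17 g/mol

First, the molecular formula is C16H24Br2O4 (counting implicit H from valence).
  Br: 2 × 79.904 = 159.808
  C: 16 × 12.011 = 192.176
  H: 24 × 1.008 = 24.192
  O: 4 × 15.999 = 63.996
Sum: 2×79.904 + 16×12.011 + 24×1.008 + 4×15.999 = 440.172 → 440.17 g/mol.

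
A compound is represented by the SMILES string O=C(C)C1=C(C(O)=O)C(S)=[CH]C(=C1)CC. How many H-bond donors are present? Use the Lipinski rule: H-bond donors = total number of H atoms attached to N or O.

1

Donors: find every N or O and count the H atoms it carries.
  atom 1 (O): bond orders sum to 2 → 0 H
  atom 7 (O): bond orders sum to 1 → 1 H
  atom 8 (O): bond orders sum to 2 → 0 H
Lipinski HBD = 1.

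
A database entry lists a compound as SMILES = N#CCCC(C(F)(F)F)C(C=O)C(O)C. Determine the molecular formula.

C9H12F3NO2

Walk through each heavy atom and fill implicit hydrogens from standard valence (C 4, N 3, O 2, S 2, halogen 1):
  atom 1: N, bond orders sum to 3 (valence 3) → 0 H
  atom 2: C, bond orders sum to 4 (valence 4) → 0 H
  atom 3: C, bond orders sum to 2 (valence 4) → 2 H
  atom 4: C, bond orders sum to 2 (valence 4) → 2 H
  atom 5: C, bond orders sum to 3 (valence 4) → 1 H
  atom 6: C, bond orders sum to 4 (valence 4) → 0 H
  atom 7: F (halogen, monovalent) → 0 H
  atom 8: F (halogen, monovalent) → 0 H
  atom 9: F (halogen, monovalent) → 0 H
  atom 10: C, bond orders sum to 3 (valence 4) → 1 H
  atom 11: C, bond orders sum to 3 (valence 4) → 1 H
  atom 12: O, bond orders sum to 2 (valence 2) → 0 H
  atom 13: C, bond orders sum to 3 (valence 4) → 1 H
  atom 14: O, bond orders sum to 1 (valence 2) → 1 H
  atom 15: C, bond orders sum to 1 (valence 4) → 3 H
Totals → C:9, H:12, F:3, N:1, O:2.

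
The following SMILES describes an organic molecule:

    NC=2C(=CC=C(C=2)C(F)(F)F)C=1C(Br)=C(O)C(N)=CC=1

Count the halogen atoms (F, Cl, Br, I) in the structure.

4

Halogen atoms appear at heavy-atom positions 9, 10, 11, 14 (1×Br, 3×F).
Other groups present: 1 hydroxyl, 2 primary amine.
Halogen count: 4.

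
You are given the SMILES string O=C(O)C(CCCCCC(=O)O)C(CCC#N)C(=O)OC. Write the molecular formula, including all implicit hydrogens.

C14H21NO6

Walk through each heavy atom and fill implicit hydrogens from standard valence (C 4, N 3, O 2, S 2, halogen 1):
  atom 1: O, bond orders sum to 2 (valence 2) → 0 H
  atom 2: C, bond orders sum to 4 (valence 4) → 0 H
  atom 3: O, bond orders sum to 1 (valence 2) → 1 H
  atom 4: C, bond orders sum to 3 (valence 4) → 1 H
  atom 5: C, bond orders sum to 2 (valence 4) → 2 H
  atom 6: C, bond orders sum to 2 (valence 4) → 2 H
  atom 7: C, bond orders sum to 2 (valence 4) → 2 H
  atom 8: C, bond orders sum to 2 (valence 4) → 2 H
  atom 9: C, bond orders sum to 2 (valence 4) → 2 H
  atom 10: C, bond orders sum to 4 (valence 4) → 0 H
  atom 11: O, bond orders sum to 2 (valence 2) → 0 H
  atom 12: O, bond orders sum to 1 (valence 2) → 1 H
  atom 13: C, bond orders sum to 3 (valence 4) → 1 H
  atom 14: C, bond orders sum to 2 (valence 4) → 2 H
  atom 15: C, bond orders sum to 2 (valence 4) → 2 H
  atom 16: C, bond orders sum to 4 (valence 4) → 0 H
  atom 17: N, bond orders sum to 3 (valence 3) → 0 H
  atom 18: C, bond orders sum to 4 (valence 4) → 0 H
  atom 19: O, bond orders sum to 2 (valence 2) → 0 H
  atom 20: O, bond orders sum to 2 (valence 2) → 0 H
  atom 21: C, bond orders sum to 1 (valence 4) → 3 H
Totals → C:14, H:21, N:1, O:6.
In Hill order: C14H21NO6.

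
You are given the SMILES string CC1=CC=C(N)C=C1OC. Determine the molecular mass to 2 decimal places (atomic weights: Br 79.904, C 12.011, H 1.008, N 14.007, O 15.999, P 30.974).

137.18 g/mol

First, the molecular formula is C8H11NO (counting implicit H from valence).
  C: 8 × 12.011 = 96.088
  H: 11 × 1.008 = 11.088
  N: 1 × 14.007 = 14.007
  O: 1 × 15.999 = 15.999
Sum: 8×12.011 + 11×1.008 + 1×14.007 + 1×15.999 = 137.182 → 137.18 g/mol.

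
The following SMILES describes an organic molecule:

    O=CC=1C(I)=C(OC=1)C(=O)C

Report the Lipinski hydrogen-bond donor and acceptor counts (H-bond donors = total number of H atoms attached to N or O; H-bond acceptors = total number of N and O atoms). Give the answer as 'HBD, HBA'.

Donors: find every N or O and count the H atoms it carries.
  atom 1 (O): bond orders sum to 2 → 0 H
  atom 7 (O): bond orders sum to 2 → 0 H
  atom 10 (O): bond orders sum to 2 → 0 H
Lipinski HBD = 0.
Acceptors: N atoms = 0, O atoms = 3 → HBA = 3.

0, 3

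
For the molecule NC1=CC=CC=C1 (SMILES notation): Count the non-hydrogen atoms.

Every atom symbol written in the SMILES (organic subset) is one heavy atom; implicit H are not written.
Heavy atoms by element → C:6, N:1.
Total: 7.

7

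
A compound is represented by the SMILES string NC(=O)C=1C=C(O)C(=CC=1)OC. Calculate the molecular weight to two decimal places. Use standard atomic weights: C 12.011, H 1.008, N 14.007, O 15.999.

167.16 g/mol

First, the molecular formula is C8H9NO3 (counting implicit H from valence).
  C: 8 × 12.011 = 96.088
  H: 9 × 1.008 = 9.072
  N: 1 × 14.007 = 14.007
  O: 3 × 15.999 = 47.997
Sum: 8×12.011 + 9×1.008 + 1×14.007 + 3×15.999 = 167.164 → 167.16 g/mol.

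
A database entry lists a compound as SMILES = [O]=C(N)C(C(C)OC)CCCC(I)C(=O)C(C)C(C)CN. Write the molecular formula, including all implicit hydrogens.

Walk through each heavy atom and fill implicit hydrogens from standard valence (C 4, N 3, O 2, S 2, halogen 1):
  atom 1: O with explicit H count 0
  atom 2: C, bond orders sum to 4 (valence 4) → 0 H
  atom 3: N, bond orders sum to 1 (valence 3) → 2 H
  atom 4: C, bond orders sum to 3 (valence 4) → 1 H
  atom 5: C, bond orders sum to 3 (valence 4) → 1 H
  atom 6: C, bond orders sum to 1 (valence 4) → 3 H
  atom 7: O, bond orders sum to 2 (valence 2) → 0 H
  atom 8: C, bond orders sum to 1 (valence 4) → 3 H
  atom 9: C, bond orders sum to 2 (valence 4) → 2 H
  atom 10: C, bond orders sum to 2 (valence 4) → 2 H
  atom 11: C, bond orders sum to 2 (valence 4) → 2 H
  atom 12: C, bond orders sum to 3 (valence 4) → 1 H
  atom 13: I (halogen, monovalent) → 0 H
  atom 14: C, bond orders sum to 4 (valence 4) → 0 H
  atom 15: O, bond orders sum to 2 (valence 2) → 0 H
  atom 16: C, bond orders sum to 3 (valence 4) → 1 H
  atom 17: C, bond orders sum to 1 (valence 4) → 3 H
  atom 18: C, bond orders sum to 3 (valence 4) → 1 H
  atom 19: C, bond orders sum to 1 (valence 4) → 3 H
  atom 20: C, bond orders sum to 2 (valence 4) → 2 H
  atom 21: N, bond orders sum to 1 (valence 3) → 2 H
Totals → C:15, H:29, I:1, N:2, O:3.

C15H29IN2O3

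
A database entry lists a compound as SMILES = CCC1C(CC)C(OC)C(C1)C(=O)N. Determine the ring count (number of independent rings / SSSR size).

In SMILES, each pair of matching ring-closure digits denotes one ring-closing bond; the number of such bonds equals the number of independent rings.
Ring-closure bonds here: 1.

1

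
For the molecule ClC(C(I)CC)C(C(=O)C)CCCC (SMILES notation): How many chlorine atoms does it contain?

Scan the SMILES for Cl atoms (remember two-letter symbols like Cl and Br are single atoms).
Chlorine count: 1.

1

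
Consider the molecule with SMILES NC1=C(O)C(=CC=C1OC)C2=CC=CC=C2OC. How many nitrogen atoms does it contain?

Scan the SMILES for N atoms (remember two-letter symbols like Cl and Br are single atoms).
Nitrogen count: 1.

1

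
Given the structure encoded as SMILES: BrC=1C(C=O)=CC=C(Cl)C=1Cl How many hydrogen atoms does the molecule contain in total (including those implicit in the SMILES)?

3

Walk through each heavy atom and fill implicit hydrogens from standard valence (C 4, N 3, O 2, S 2, halogen 1):
  atom 1: Br (halogen, monovalent) → 0 H
  atom 2: C, bond orders sum to 4 (valence 4) → 0 H
  atom 3: C, bond orders sum to 4 (valence 4) → 0 H
  atom 4: C, bond orders sum to 3 (valence 4) → 1 H
  atom 5: O, bond orders sum to 2 (valence 2) → 0 H
  atom 6: C, bond orders sum to 3 (valence 4) → 1 H
  atom 7: C, bond orders sum to 3 (valence 4) → 1 H
  atom 8: C, bond orders sum to 4 (valence 4) → 0 H
  atom 9: Cl (halogen, monovalent) → 0 H
  atom 10: C, bond orders sum to 4 (valence 4) → 0 H
  atom 11: Cl (halogen, monovalent) → 0 H
Total hydrogens: 3.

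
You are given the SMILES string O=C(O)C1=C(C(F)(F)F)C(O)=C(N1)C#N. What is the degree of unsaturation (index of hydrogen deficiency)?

Degree of unsaturation = (number of rings) + (number of π bonds).
Ring closures in the SMILES: 1.
π bonds: 3 double bonds (each 1 DoU), 1 triple bond (each 2 DoU) → 5 DoU from unsaturation.
Total DoU = 1 + 5 = 6.

6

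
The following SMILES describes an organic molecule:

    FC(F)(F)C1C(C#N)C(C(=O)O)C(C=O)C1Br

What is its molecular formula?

Walk through each heavy atom and fill implicit hydrogens from standard valence (C 4, N 3, O 2, S 2, halogen 1):
  atom 1: F (halogen, monovalent) → 0 H
  atom 2: C, bond orders sum to 4 (valence 4) → 0 H
  atom 3: F (halogen, monovalent) → 0 H
  atom 4: F (halogen, monovalent) → 0 H
  atom 5: C, bond orders sum to 3 (valence 4) → 1 H
  atom 6: C, bond orders sum to 3 (valence 4) → 1 H
  atom 7: C, bond orders sum to 4 (valence 4) → 0 H
  atom 8: N, bond orders sum to 3 (valence 3) → 0 H
  atom 9: C, bond orders sum to 3 (valence 4) → 1 H
  atom 10: C, bond orders sum to 4 (valence 4) → 0 H
  atom 11: O, bond orders sum to 2 (valence 2) → 0 H
  atom 12: O, bond orders sum to 1 (valence 2) → 1 H
  atom 13: C, bond orders sum to 3 (valence 4) → 1 H
  atom 14: C, bond orders sum to 3 (valence 4) → 1 H
  atom 15: O, bond orders sum to 2 (valence 2) → 0 H
  atom 16: C, bond orders sum to 3 (valence 4) → 1 H
  atom 17: Br (halogen, monovalent) → 0 H
Totals → C:9, H:7, Br:1, F:3, N:1, O:3.

C9H7BrF3NO3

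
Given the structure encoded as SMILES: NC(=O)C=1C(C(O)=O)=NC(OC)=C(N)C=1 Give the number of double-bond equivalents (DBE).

6

Degree of unsaturation = (number of rings) + (number of π bonds).
Ring closures in the SMILES: 1.
π bonds: 5 double bonds (each 1 DoU) → 5 DoU from unsaturation.
Total DoU = 1 + 5 = 6.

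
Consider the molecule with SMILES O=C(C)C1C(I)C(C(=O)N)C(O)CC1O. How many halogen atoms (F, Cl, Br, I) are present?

Halogen atoms appear at heavy-atom position 6 (1×I).
Other groups present: 1 amide, 2 hydroxyl, 1 ketone.
Halogen count: 1.

1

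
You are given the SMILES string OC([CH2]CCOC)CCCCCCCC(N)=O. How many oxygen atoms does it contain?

3

Scan the SMILES for O atoms (remember two-letter symbols like Cl and Br are single atoms).
Oxygen count: 3.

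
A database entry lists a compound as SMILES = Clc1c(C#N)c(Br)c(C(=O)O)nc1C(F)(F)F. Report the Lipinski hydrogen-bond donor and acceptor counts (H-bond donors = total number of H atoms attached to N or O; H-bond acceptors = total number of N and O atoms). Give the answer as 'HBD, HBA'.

Donors: find every N or O and count the H atoms it carries.
  atom 5 (N): bond orders sum to 3 → 0 H
  atom 10 (O): bond orders sum to 2 → 0 H
  atom 11 (O): bond orders sum to 1 → 1 H
  atom 12 (N): bond orders sum to 3 → 0 H
Lipinski HBD = 1.
Acceptors: N atoms = 2, O atoms = 2 → HBA = 4.

1, 4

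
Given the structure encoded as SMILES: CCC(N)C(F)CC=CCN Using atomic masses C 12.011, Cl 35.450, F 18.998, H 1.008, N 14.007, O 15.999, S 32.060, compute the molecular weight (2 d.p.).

160.24 g/mol

First, the molecular formula is C8H17FN2 (counting implicit H from valence).
  C: 8 × 12.011 = 96.088
  F: 1 × 18.998 = 18.998
  H: 17 × 1.008 = 17.136
  N: 2 × 14.007 = 28.014
Sum: 8×12.011 + 1×18.998 + 17×1.008 + 2×14.007 = 160.236 → 160.24 g/mol.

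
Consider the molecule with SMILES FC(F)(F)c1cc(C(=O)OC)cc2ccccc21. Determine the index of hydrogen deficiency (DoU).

8

Molecular formula: C13H9F3O2.
DoU = (2C + 2 + N − H − X) / 2, where X is the halogen count and O/S are ignored.
    = (2·13 + 2 + 0 − 9 − 3) / 2 = 16 / 2 = 8.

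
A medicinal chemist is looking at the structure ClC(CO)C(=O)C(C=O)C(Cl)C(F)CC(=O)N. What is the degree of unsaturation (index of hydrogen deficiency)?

3

Degree of unsaturation = (number of rings) + (number of π bonds).
Ring closures in the SMILES: 0.
π bonds: 3 double bonds (each 1 DoU) → 3 DoU from unsaturation.
Total DoU = 0 + 3 = 3.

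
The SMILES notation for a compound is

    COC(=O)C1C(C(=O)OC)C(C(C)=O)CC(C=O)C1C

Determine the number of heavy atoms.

Every atom symbol written in the SMILES (organic subset) is one heavy atom; implicit H are not written.
Heavy atoms by element → C:14, O:6.
Total: 20.

20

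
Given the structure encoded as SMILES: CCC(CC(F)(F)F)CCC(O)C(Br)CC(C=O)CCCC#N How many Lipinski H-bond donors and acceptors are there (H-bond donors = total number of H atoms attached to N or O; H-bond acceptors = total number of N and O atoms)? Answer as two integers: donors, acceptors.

1, 3

Donors: find every N or O and count the H atoms it carries.
  atom 12 (O): bond orders sum to 1 → 1 H
  atom 18 (O): bond orders sum to 2 → 0 H
  atom 23 (N): bond orders sum to 3 → 0 H
Lipinski HBD = 1.
Acceptors: N atoms = 1, O atoms = 2 → HBA = 3.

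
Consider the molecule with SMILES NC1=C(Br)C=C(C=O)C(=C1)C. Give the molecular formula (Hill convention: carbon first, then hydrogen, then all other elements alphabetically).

Walk through each heavy atom and fill implicit hydrogens from standard valence (C 4, N 3, O 2, S 2, halogen 1):
  atom 1: N, bond orders sum to 1 (valence 3) → 2 H
  atom 2: C, bond orders sum to 4 (valence 4) → 0 H
  atom 3: C, bond orders sum to 4 (valence 4) → 0 H
  atom 4: Br (halogen, monovalent) → 0 H
  atom 5: C, bond orders sum to 3 (valence 4) → 1 H
  atom 6: C, bond orders sum to 4 (valence 4) → 0 H
  atom 7: C, bond orders sum to 3 (valence 4) → 1 H
  atom 8: O, bond orders sum to 2 (valence 2) → 0 H
  atom 9: C, bond orders sum to 4 (valence 4) → 0 H
  atom 10: C, bond orders sum to 3 (valence 4) → 1 H
  atom 11: C, bond orders sum to 1 (valence 4) → 3 H
Totals → C:8, H:8, Br:1, N:1, O:1.
In Hill order: C8H8BrNO.

C8H8BrNO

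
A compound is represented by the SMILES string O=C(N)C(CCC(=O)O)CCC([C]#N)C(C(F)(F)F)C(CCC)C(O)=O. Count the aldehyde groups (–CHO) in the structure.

Scan the SMILES for the aldehyde motif — none present.
Groups that are present: 1 amide, 2 carboxylic acid, 1 nitrile.

0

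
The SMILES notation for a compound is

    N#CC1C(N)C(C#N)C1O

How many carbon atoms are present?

6

Count every carbon token in the SMILES (each C, including those in ring-closure positions and inside branches).
Carbon count: 6.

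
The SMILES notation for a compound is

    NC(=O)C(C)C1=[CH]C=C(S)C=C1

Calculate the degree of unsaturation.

5

Degree of unsaturation = (number of rings) + (number of π bonds).
Ring closures in the SMILES: 1.
π bonds: 4 double bonds (each 1 DoU) → 4 DoU from unsaturation.
Total DoU = 1 + 4 = 5.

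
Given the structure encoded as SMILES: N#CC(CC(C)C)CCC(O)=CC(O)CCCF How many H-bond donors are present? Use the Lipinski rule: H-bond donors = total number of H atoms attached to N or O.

Donors: find every N or O and count the H atoms it carries.
  atom 1 (N): bond orders sum to 3 → 0 H
  atom 11 (O): bond orders sum to 1 → 1 H
  atom 14 (O): bond orders sum to 1 → 1 H
Lipinski HBD = 2.

2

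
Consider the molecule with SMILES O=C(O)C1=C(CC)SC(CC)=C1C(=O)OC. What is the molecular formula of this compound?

Walk through each heavy atom and fill implicit hydrogens from standard valence (C 4, N 3, O 2, S 2, halogen 1):
  atom 1: O, bond orders sum to 2 (valence 2) → 0 H
  atom 2: C, bond orders sum to 4 (valence 4) → 0 H
  atom 3: O, bond orders sum to 1 (valence 2) → 1 H
  atom 4: C, bond orders sum to 4 (valence 4) → 0 H
  atom 5: C, bond orders sum to 4 (valence 4) → 0 H
  atom 6: C, bond orders sum to 2 (valence 4) → 2 H
  atom 7: C, bond orders sum to 1 (valence 4) → 3 H
  atom 8: S, bond orders sum to 2 (valence 2) → 0 H
  atom 9: C, bond orders sum to 4 (valence 4) → 0 H
  atom 10: C, bond orders sum to 2 (valence 4) → 2 H
  atom 11: C, bond orders sum to 1 (valence 4) → 3 H
  atom 12: C, bond orders sum to 4 (valence 4) → 0 H
  atom 13: C, bond orders sum to 4 (valence 4) → 0 H
  atom 14: O, bond orders sum to 2 (valence 2) → 0 H
  atom 15: O, bond orders sum to 2 (valence 2) → 0 H
  atom 16: C, bond orders sum to 1 (valence 4) → 3 H
Totals → C:11, H:14, O:4, S:1.

C11H14O4S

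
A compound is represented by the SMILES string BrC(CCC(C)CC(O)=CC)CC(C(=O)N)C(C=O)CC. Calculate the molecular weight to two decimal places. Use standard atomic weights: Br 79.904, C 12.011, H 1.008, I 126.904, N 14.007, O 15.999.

First, the molecular formula is C16H28BrNO3 (counting implicit H from valence).
  Br: 1 × 79.904 = 79.904
  C: 16 × 12.011 = 192.176
  H: 28 × 1.008 = 28.224
  N: 1 × 14.007 = 14.007
  O: 3 × 15.999 = 47.997
Sum: 1×79.904 + 16×12.011 + 28×1.008 + 1×14.007 + 3×15.999 = 362.308 → 362.31 g/mol.

362.31 g/mol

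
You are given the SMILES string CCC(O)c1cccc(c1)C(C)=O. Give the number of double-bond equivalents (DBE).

Molecular formula: C11H14O2.
DoU = (2C + 2 + N − H − X) / 2, where X is the halogen count and O/S are ignored.
    = (2·11 + 2 + 0 − 14 − 0) / 2 = 10 / 2 = 5.

5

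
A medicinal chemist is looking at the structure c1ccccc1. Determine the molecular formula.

C6H6

Walk through each heavy atom and fill implicit hydrogens from standard valence (C 4, N 3, O 2, S 2, halogen 1); for lowercase aromatic atoms, an aromatic c carries 1 H when it has two neighbours and 0 H with three, and aromatic n carries 0 H:
  atom 1: aromatic c, 2 neighbours → 1 H
  atom 2: aromatic c, 2 neighbours → 1 H
  atom 3: aromatic c, 2 neighbours → 1 H
  atom 4: aromatic c, 2 neighbours → 1 H
  atom 5: aromatic c, 2 neighbours → 1 H
  atom 6: aromatic c, 2 neighbours → 1 H
Totals → C:6, H:6.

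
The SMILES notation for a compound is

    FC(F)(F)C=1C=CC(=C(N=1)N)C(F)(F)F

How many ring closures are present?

1

In SMILES, each pair of matching ring-closure digits denotes one ring-closing bond; the number of such bonds equals the number of independent rings.
Ring-closure bonds here: 1.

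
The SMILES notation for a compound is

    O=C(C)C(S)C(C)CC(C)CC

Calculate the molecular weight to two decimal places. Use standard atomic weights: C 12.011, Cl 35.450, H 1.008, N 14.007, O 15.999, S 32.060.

188.33 g/mol

First, the molecular formula is C10H20OS (counting implicit H from valence).
  C: 10 × 12.011 = 120.110
  H: 20 × 1.008 = 20.160
  O: 1 × 15.999 = 15.999
  S: 1 × 32.060 = 32.060
Sum: 10×12.011 + 20×1.008 + 1×15.999 + 1×32.060 = 188.329 → 188.33 g/mol.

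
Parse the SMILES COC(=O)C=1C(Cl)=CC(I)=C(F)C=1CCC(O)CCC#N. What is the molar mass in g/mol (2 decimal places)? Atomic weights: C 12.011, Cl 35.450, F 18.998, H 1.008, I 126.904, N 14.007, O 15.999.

First, the molecular formula is C14H14ClFINO3 (counting implicit H from valence).
  C: 14 × 12.011 = 168.154
  Cl: 1 × 35.450 = 35.450
  F: 1 × 18.998 = 18.998
  H: 14 × 1.008 = 14.112
  I: 1 × 126.904 = 126.904
  N: 1 × 14.007 = 14.007
  O: 3 × 15.999 = 47.997
Sum: 14×12.011 + 1×35.450 + 1×18.998 + 14×1.008 + 1×126.904 + 1×14.007 + 3×15.999 = 425.622 → 425.62 g/mol.

425.62 g/mol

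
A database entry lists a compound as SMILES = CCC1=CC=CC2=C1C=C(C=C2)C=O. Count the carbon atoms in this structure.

13

Count every carbon token in the SMILES (each C, including those in ring-closure positions and inside branches).
Carbon count: 13.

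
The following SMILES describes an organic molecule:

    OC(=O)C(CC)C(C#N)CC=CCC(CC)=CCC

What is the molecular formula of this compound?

Walk through each heavy atom and fill implicit hydrogens from standard valence (C 4, N 3, O 2, S 2, halogen 1):
  atom 1: O, bond orders sum to 1 (valence 2) → 1 H
  atom 2: C, bond orders sum to 4 (valence 4) → 0 H
  atom 3: O, bond orders sum to 2 (valence 2) → 0 H
  atom 4: C, bond orders sum to 3 (valence 4) → 1 H
  atom 5: C, bond orders sum to 2 (valence 4) → 2 H
  atom 6: C, bond orders sum to 1 (valence 4) → 3 H
  atom 7: C, bond orders sum to 3 (valence 4) → 1 H
  atom 8: C, bond orders sum to 4 (valence 4) → 0 H
  atom 9: N, bond orders sum to 3 (valence 3) → 0 H
  atom 10: C, bond orders sum to 2 (valence 4) → 2 H
  atom 11: C, bond orders sum to 3 (valence 4) → 1 H
  atom 12: C, bond orders sum to 3 (valence 4) → 1 H
  atom 13: C, bond orders sum to 2 (valence 4) → 2 H
  atom 14: C, bond orders sum to 4 (valence 4) → 0 H
  atom 15: C, bond orders sum to 2 (valence 4) → 2 H
  atom 16: C, bond orders sum to 1 (valence 4) → 3 H
  atom 17: C, bond orders sum to 3 (valence 4) → 1 H
  atom 18: C, bond orders sum to 2 (valence 4) → 2 H
  atom 19: C, bond orders sum to 1 (valence 4) → 3 H
Totals → C:16, H:25, N:1, O:2.
In Hill order: C16H25NO2.

C16H25NO2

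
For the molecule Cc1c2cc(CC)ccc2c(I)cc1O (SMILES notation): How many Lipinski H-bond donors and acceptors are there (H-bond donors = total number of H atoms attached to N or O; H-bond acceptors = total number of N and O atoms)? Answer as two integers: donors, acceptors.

Donors: find every N or O and count the H atoms it carries.
  atom 15 (O): bond orders sum to 1 → 1 H
Lipinski HBD = 1.
Acceptors: N atoms = 0, O atoms = 1 → HBA = 1.

1, 1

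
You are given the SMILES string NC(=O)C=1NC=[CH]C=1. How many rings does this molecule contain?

1

In SMILES, each pair of matching ring-closure digits denotes one ring-closing bond; the number of such bonds equals the number of independent rings.
Ring-closure bonds here: 1.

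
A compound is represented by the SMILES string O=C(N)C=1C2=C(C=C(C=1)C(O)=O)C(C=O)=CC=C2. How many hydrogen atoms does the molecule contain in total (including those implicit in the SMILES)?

9

Walk through each heavy atom and fill implicit hydrogens from standard valence (C 4, N 3, O 2, S 2, halogen 1):
  atom 1: O, bond orders sum to 2 (valence 2) → 0 H
  atom 2: C, bond orders sum to 4 (valence 4) → 0 H
  atom 3: N, bond orders sum to 1 (valence 3) → 2 H
  atom 4: C, bond orders sum to 4 (valence 4) → 0 H
  atom 5: C, bond orders sum to 4 (valence 4) → 0 H
  atom 6: C, bond orders sum to 4 (valence 4) → 0 H
  atom 7: C, bond orders sum to 3 (valence 4) → 1 H
  atom 8: C, bond orders sum to 4 (valence 4) → 0 H
  atom 9: C, bond orders sum to 3 (valence 4) → 1 H
  atom 10: C, bond orders sum to 4 (valence 4) → 0 H
  atom 11: O, bond orders sum to 1 (valence 2) → 1 H
  atom 12: O, bond orders sum to 2 (valence 2) → 0 H
  atom 13: C, bond orders sum to 4 (valence 4) → 0 H
  atom 14: C, bond orders sum to 3 (valence 4) → 1 H
  atom 15: O, bond orders sum to 2 (valence 2) → 0 H
  atom 16: C, bond orders sum to 3 (valence 4) → 1 H
  atom 17: C, bond orders sum to 3 (valence 4) → 1 H
  atom 18: C, bond orders sum to 3 (valence 4) → 1 H
Total hydrogens: 9.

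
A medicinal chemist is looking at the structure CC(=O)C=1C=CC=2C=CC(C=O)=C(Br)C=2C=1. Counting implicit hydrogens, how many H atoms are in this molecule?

9

Walk through each heavy atom and fill implicit hydrogens from standard valence (C 4, N 3, O 2, S 2, halogen 1):
  atom 1: C, bond orders sum to 1 (valence 4) → 3 H
  atom 2: C, bond orders sum to 4 (valence 4) → 0 H
  atom 3: O, bond orders sum to 2 (valence 2) → 0 H
  atom 4: C, bond orders sum to 4 (valence 4) → 0 H
  atom 5: C, bond orders sum to 3 (valence 4) → 1 H
  atom 6: C, bond orders sum to 3 (valence 4) → 1 H
  atom 7: C, bond orders sum to 4 (valence 4) → 0 H
  atom 8: C, bond orders sum to 3 (valence 4) → 1 H
  atom 9: C, bond orders sum to 3 (valence 4) → 1 H
  atom 10: C, bond orders sum to 4 (valence 4) → 0 H
  atom 11: C, bond orders sum to 3 (valence 4) → 1 H
  atom 12: O, bond orders sum to 2 (valence 2) → 0 H
  atom 13: C, bond orders sum to 4 (valence 4) → 0 H
  atom 14: Br (halogen, monovalent) → 0 H
  atom 15: C, bond orders sum to 4 (valence 4) → 0 H
  atom 16: C, bond orders sum to 3 (valence 4) → 1 H
Total hydrogens: 9.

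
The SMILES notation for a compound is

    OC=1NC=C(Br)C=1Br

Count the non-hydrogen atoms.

8

Every atom symbol written in the SMILES (organic subset) is one heavy atom; implicit H are not written.
Heavy atoms by element → Br:2, C:4, N:1, O:1.
Total: 8.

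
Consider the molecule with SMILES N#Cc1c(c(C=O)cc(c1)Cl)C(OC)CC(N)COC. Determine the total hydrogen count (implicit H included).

17

Walk through each heavy atom and fill implicit hydrogens from standard valence (C 4, N 3, O 2, S 2, halogen 1); for lowercase aromatic atoms, an aromatic c carries 1 H when it has two neighbours and 0 H with three, and aromatic n carries 0 H:
  atom 1: N, bond orders sum to 3 (valence 3) → 0 H
  atom 2: C, bond orders sum to 4 (valence 4) → 0 H
  atom 3: aromatic c, 3 neighbours → 0 H
  atom 4: aromatic c, 3 neighbours → 0 H
  atom 5: aromatic c, 3 neighbours → 0 H
  atom 6: C, bond orders sum to 3 (valence 4) → 1 H
  atom 7: O, bond orders sum to 2 (valence 2) → 0 H
  atom 8: aromatic c, 2 neighbours → 1 H
  atom 9: aromatic c, 3 neighbours → 0 H
  atom 10: aromatic c, 2 neighbours → 1 H
  atom 11: Cl (halogen, monovalent) → 0 H
  atom 12: C, bond orders sum to 3 (valence 4) → 1 H
  atom 13: O, bond orders sum to 2 (valence 2) → 0 H
  atom 14: C, bond orders sum to 1 (valence 4) → 3 H
  atom 15: C, bond orders sum to 2 (valence 4) → 2 H
  atom 16: C, bond orders sum to 3 (valence 4) → 1 H
  atom 17: N, bond orders sum to 1 (valence 3) → 2 H
  atom 18: C, bond orders sum to 2 (valence 4) → 2 H
  atom 19: O, bond orders sum to 2 (valence 2) → 0 H
  atom 20: C, bond orders sum to 1 (valence 4) → 3 H
Total hydrogens: 17.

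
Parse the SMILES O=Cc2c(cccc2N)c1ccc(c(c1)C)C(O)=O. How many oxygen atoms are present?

3

Scan the SMILES for O atoms (remember two-letter symbols like Cl and Br are single atoms).
Oxygen count: 3.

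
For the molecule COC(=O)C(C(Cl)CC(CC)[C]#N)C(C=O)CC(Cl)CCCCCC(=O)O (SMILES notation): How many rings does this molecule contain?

In SMILES, each pair of matching ring-closure digits denotes one ring-closing bond; the number of such bonds equals the number of independent rings.
Ring-closure bonds here: 0.

0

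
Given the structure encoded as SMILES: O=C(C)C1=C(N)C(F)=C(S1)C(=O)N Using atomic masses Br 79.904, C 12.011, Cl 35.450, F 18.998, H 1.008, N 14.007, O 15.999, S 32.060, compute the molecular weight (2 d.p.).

202.20 g/mol

First, the molecular formula is C7H7FN2O2S (counting implicit H from valence).
  C: 7 × 12.011 = 84.077
  F: 1 × 18.998 = 18.998
  H: 7 × 1.008 = 7.056
  N: 2 × 14.007 = 28.014
  O: 2 × 15.999 = 31.998
  S: 1 × 32.060 = 32.060
Sum: 7×12.011 + 1×18.998 + 7×1.008 + 2×14.007 + 2×15.999 + 1×32.060 = 202.203 → 202.20 g/mol.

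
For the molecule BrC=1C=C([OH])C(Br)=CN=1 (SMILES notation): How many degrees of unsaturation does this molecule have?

Molecular formula: C5H3Br2NO.
DoU = (2C + 2 + N − H − X) / 2, where X is the halogen count and O/S are ignored.
    = (2·5 + 2 + 1 − 3 − 2) / 2 = 8 / 2 = 4.

4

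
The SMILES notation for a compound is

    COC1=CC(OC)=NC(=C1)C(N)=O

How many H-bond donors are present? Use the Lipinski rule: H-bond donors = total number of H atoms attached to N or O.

Donors: find every N or O and count the H atoms it carries.
  atom 2 (O): bond orders sum to 2 → 0 H
  atom 6 (O): bond orders sum to 2 → 0 H
  atom 8 (N): bond orders sum to 3 → 0 H
  atom 12 (N): bond orders sum to 1 → 2 H
  atom 13 (O): bond orders sum to 2 → 0 H
Lipinski HBD = 2.

2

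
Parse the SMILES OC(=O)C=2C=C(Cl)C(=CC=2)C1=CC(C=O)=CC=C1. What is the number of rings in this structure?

2

In SMILES, each pair of matching ring-closure digits denotes one ring-closing bond; the number of such bonds equals the number of independent rings.
Ring-closure bonds here: 2.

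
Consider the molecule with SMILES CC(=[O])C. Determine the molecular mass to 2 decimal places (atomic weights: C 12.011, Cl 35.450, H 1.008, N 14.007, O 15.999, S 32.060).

58.08 g/mol

First, the molecular formula is C3H6O (counting implicit H from valence).
  C: 3 × 12.011 = 36.033
  H: 6 × 1.008 = 6.048
  O: 1 × 15.999 = 15.999
Sum: 3×12.011 + 6×1.008 + 1×15.999 = 58.080 → 58.08 g/mol.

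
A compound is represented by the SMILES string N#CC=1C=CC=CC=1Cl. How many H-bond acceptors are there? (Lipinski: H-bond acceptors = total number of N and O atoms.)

N atoms: 1; O atoms: 0.
Lipinski HBA = 1 + 0 = 1.

1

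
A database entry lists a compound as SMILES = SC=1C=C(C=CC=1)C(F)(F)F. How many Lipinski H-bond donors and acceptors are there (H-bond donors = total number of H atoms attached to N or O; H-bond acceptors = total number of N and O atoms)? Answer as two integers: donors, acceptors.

0, 0

Donors: find every N or O and count the H atoms it carries.
  (no N or O atoms present)
Lipinski HBD = 0.
Acceptors: N atoms = 0, O atoms = 0 → HBA = 0.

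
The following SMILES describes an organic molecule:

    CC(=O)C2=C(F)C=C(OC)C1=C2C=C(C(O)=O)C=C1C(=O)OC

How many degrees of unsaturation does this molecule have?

Degree of unsaturation = (number of rings) + (number of π bonds).
Ring closures in the SMILES: 2.
π bonds: 8 double bonds (each 1 DoU) → 8 DoU from unsaturation.
Total DoU = 2 + 8 = 10.

10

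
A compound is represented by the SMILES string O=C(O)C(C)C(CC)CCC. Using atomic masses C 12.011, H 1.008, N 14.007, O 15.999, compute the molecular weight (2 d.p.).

158.24 g/mol

First, the molecular formula is C9H18O2 (counting implicit H from valence).
  C: 9 × 12.011 = 108.099
  H: 18 × 1.008 = 18.144
  O: 2 × 15.999 = 31.998
Sum: 9×12.011 + 18×1.008 + 2×15.999 = 158.241 → 158.24 g/mol.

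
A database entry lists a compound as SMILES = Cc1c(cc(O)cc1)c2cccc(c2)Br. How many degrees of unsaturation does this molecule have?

Molecular formula: C13H11BrO.
DoU = (2C + 2 + N − H − X) / 2, where X is the halogen count and O/S are ignored.
    = (2·13 + 2 + 0 − 11 − 1) / 2 = 16 / 2 = 8.

8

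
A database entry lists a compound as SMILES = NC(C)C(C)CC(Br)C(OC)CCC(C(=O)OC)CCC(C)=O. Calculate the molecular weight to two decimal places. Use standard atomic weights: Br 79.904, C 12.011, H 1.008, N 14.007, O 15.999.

394.35 g/mol

First, the molecular formula is C17H32BrNO4 (counting implicit H from valence).
  Br: 1 × 79.904 = 79.904
  C: 17 × 12.011 = 204.187
  H: 32 × 1.008 = 32.256
  N: 1 × 14.007 = 14.007
  O: 4 × 15.999 = 63.996
Sum: 1×79.904 + 17×12.011 + 32×1.008 + 1×14.007 + 4×15.999 = 394.350 → 394.35 g/mol.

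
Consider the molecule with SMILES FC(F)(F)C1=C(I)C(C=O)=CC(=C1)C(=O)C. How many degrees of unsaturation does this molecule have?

Degree of unsaturation = (number of rings) + (number of π bonds).
Ring closures in the SMILES: 1.
π bonds: 5 double bonds (each 1 DoU) → 5 DoU from unsaturation.
Total DoU = 1 + 5 = 6.

6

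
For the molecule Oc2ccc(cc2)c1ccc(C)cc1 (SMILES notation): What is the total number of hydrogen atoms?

12

Walk through each heavy atom and fill implicit hydrogens from standard valence (C 4, N 3, O 2, S 2, halogen 1); for lowercase aromatic atoms, an aromatic c carries 1 H when it has two neighbours and 0 H with three, and aromatic n carries 0 H:
  atom 1: O, bond orders sum to 1 (valence 2) → 1 H
  atom 2: aromatic c, 3 neighbours → 0 H
  atom 3: aromatic c, 2 neighbours → 1 H
  atom 4: aromatic c, 2 neighbours → 1 H
  atom 5: aromatic c, 3 neighbours → 0 H
  atom 6: aromatic c, 2 neighbours → 1 H
  atom 7: aromatic c, 2 neighbours → 1 H
  atom 8: aromatic c, 3 neighbours → 0 H
  atom 9: aromatic c, 2 neighbours → 1 H
  atom 10: aromatic c, 2 neighbours → 1 H
  atom 11: aromatic c, 3 neighbours → 0 H
  atom 12: C, bond orders sum to 1 (valence 4) → 3 H
  atom 13: aromatic c, 2 neighbours → 1 H
  atom 14: aromatic c, 2 neighbours → 1 H
Total hydrogens: 12.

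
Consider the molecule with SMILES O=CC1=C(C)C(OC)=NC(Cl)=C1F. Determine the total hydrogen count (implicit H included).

Walk through each heavy atom and fill implicit hydrogens from standard valence (C 4, N 3, O 2, S 2, halogen 1):
  atom 1: O, bond orders sum to 2 (valence 2) → 0 H
  atom 2: C, bond orders sum to 3 (valence 4) → 1 H
  atom 3: C, bond orders sum to 4 (valence 4) → 0 H
  atom 4: C, bond orders sum to 4 (valence 4) → 0 H
  atom 5: C, bond orders sum to 1 (valence 4) → 3 H
  atom 6: C, bond orders sum to 4 (valence 4) → 0 H
  atom 7: O, bond orders sum to 2 (valence 2) → 0 H
  atom 8: C, bond orders sum to 1 (valence 4) → 3 H
  atom 9: N, bond orders sum to 3 (valence 3) → 0 H
  atom 10: C, bond orders sum to 4 (valence 4) → 0 H
  atom 11: Cl (halogen, monovalent) → 0 H
  atom 12: C, bond orders sum to 4 (valence 4) → 0 H
  atom 13: F (halogen, monovalent) → 0 H
Total hydrogens: 7.

7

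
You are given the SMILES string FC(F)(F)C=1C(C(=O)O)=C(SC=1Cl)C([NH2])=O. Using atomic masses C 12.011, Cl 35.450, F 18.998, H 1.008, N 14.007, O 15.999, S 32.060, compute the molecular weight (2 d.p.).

First, the molecular formula is C7H3ClF3NO3S (counting implicit H from valence).
  C: 7 × 12.011 = 84.077
  Cl: 1 × 35.450 = 35.450
  F: 3 × 18.998 = 56.994
  H: 3 × 1.008 = 3.024
  N: 1 × 14.007 = 14.007
  O: 3 × 15.999 = 47.997
  S: 1 × 32.060 = 32.060
Sum: 7×12.011 + 1×35.450 + 3×18.998 + 3×1.008 + 1×14.007 + 3×15.999 + 1×32.060 = 273.609 → 273.61 g/mol.

273.61 g/mol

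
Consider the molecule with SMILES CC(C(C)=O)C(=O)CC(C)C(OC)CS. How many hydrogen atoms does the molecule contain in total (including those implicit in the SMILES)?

Walk through each heavy atom and fill implicit hydrogens from standard valence (C 4, N 3, O 2, S 2, halogen 1):
  atom 1: C, bond orders sum to 1 (valence 4) → 3 H
  atom 2: C, bond orders sum to 3 (valence 4) → 1 H
  atom 3: C, bond orders sum to 4 (valence 4) → 0 H
  atom 4: C, bond orders sum to 1 (valence 4) → 3 H
  atom 5: O, bond orders sum to 2 (valence 2) → 0 H
  atom 6: C, bond orders sum to 4 (valence 4) → 0 H
  atom 7: O, bond orders sum to 2 (valence 2) → 0 H
  atom 8: C, bond orders sum to 2 (valence 4) → 2 H
  atom 9: C, bond orders sum to 3 (valence 4) → 1 H
  atom 10: C, bond orders sum to 1 (valence 4) → 3 H
  atom 11: C, bond orders sum to 3 (valence 4) → 1 H
  atom 12: O, bond orders sum to 2 (valence 2) → 0 H
  atom 13: C, bond orders sum to 1 (valence 4) → 3 H
  atom 14: C, bond orders sum to 2 (valence 4) → 2 H
  atom 15: S, bond orders sum to 1 (valence 2) → 1 H
Total hydrogens: 20.

20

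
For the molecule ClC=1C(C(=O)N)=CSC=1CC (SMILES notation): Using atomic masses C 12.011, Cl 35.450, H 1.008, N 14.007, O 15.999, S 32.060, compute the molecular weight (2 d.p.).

189.66 g/mol

First, the molecular formula is C7H8ClNOS (counting implicit H from valence).
  C: 7 × 12.011 = 84.077
  Cl: 1 × 35.450 = 35.450
  H: 8 × 1.008 = 8.064
  N: 1 × 14.007 = 14.007
  O: 1 × 15.999 = 15.999
  S: 1 × 32.060 = 32.060
Sum: 7×12.011 + 1×35.450 + 8×1.008 + 1×14.007 + 1×15.999 + 1×32.060 = 189.657 → 189.66 g/mol.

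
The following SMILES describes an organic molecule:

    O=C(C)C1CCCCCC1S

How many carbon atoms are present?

9

Count every carbon token in the SMILES (each C, including those in ring-closure positions and inside branches).
Carbon count: 9.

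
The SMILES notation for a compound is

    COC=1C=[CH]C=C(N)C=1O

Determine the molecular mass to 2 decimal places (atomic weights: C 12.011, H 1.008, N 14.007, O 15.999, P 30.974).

First, the molecular formula is C7H9NO2 (counting implicit H from valence).
  C: 7 × 12.011 = 84.077
  H: 9 × 1.008 = 9.072
  N: 1 × 14.007 = 14.007
  O: 2 × 15.999 = 31.998
Sum: 7×12.011 + 9×1.008 + 1×14.007 + 2×15.999 = 139.154 → 139.15 g/mol.

139.15 g/mol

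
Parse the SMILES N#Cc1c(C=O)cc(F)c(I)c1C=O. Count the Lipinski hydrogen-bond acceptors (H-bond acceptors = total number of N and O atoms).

N atoms: 1; O atoms: 2.
Lipinski HBA = 1 + 2 = 3.

3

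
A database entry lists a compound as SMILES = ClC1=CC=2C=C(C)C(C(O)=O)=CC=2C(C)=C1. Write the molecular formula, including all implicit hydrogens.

C13H11ClO2

Walk through each heavy atom and fill implicit hydrogens from standard valence (C 4, N 3, O 2, S 2, halogen 1):
  atom 1: Cl (halogen, monovalent) → 0 H
  atom 2: C, bond orders sum to 4 (valence 4) → 0 H
  atom 3: C, bond orders sum to 3 (valence 4) → 1 H
  atom 4: C, bond orders sum to 4 (valence 4) → 0 H
  atom 5: C, bond orders sum to 3 (valence 4) → 1 H
  atom 6: C, bond orders sum to 4 (valence 4) → 0 H
  atom 7: C, bond orders sum to 1 (valence 4) → 3 H
  atom 8: C, bond orders sum to 4 (valence 4) → 0 H
  atom 9: C, bond orders sum to 4 (valence 4) → 0 H
  atom 10: O, bond orders sum to 1 (valence 2) → 1 H
  atom 11: O, bond orders sum to 2 (valence 2) → 0 H
  atom 12: C, bond orders sum to 3 (valence 4) → 1 H
  atom 13: C, bond orders sum to 4 (valence 4) → 0 H
  atom 14: C, bond orders sum to 4 (valence 4) → 0 H
  atom 15: C, bond orders sum to 1 (valence 4) → 3 H
  atom 16: C, bond orders sum to 3 (valence 4) → 1 H
Totals → C:13, H:11, Cl:1, O:2.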